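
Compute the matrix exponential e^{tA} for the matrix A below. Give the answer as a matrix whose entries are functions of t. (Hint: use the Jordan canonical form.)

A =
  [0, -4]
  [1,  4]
e^{tA} =
  [-2*t*exp(2*t) + exp(2*t), -4*t*exp(2*t)]
  [t*exp(2*t), 2*t*exp(2*t) + exp(2*t)]

Strategy: write A = P · J · P⁻¹ where J is a Jordan canonical form, so e^{tA} = P · e^{tJ} · P⁻¹, and e^{tJ} can be computed block-by-block.

A has Jordan form
J =
  [2, 1]
  [0, 2]
(up to reordering of blocks).

Per-block formulas:
  For a 2×2 Jordan block J_2(2): exp(t · J_2(2)) = e^(2t)·(I + t·N), where N is the 2×2 nilpotent shift.

After assembling e^{tJ} and conjugating by P, we get:

e^{tA} =
  [-2*t*exp(2*t) + exp(2*t), -4*t*exp(2*t)]
  [t*exp(2*t), 2*t*exp(2*t) + exp(2*t)]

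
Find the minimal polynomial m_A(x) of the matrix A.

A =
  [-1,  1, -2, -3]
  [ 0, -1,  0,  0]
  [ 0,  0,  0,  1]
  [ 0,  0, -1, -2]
x^3 + 3*x^2 + 3*x + 1

The characteristic polynomial is χ_A(x) = (x + 1)^4, so the eigenvalues are known. The minimal polynomial is
  m_A(x) = Π_λ (x − λ)^{k_λ}
where k_λ is the size of the *largest* Jordan block for λ (equivalently, the smallest k with (A − λI)^k v = 0 for every generalised eigenvector v of λ).

  λ = -1: largest Jordan block has size 3, contributing (x + 1)^3

So m_A(x) = (x + 1)^3 = x^3 + 3*x^2 + 3*x + 1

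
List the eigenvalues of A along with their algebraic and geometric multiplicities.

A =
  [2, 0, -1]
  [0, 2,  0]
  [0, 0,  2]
λ = 2: alg = 3, geom = 2

Step 1 — factor the characteristic polynomial to read off the algebraic multiplicities:
  χ_A(x) = (x - 2)^3

Step 2 — compute geometric multiplicities via the rank-nullity identity g(λ) = n − rank(A − λI):
  rank(A − (2)·I) = 1, so dim ker(A − (2)·I) = n − 1 = 2

Summary:
  λ = 2: algebraic multiplicity = 3, geometric multiplicity = 2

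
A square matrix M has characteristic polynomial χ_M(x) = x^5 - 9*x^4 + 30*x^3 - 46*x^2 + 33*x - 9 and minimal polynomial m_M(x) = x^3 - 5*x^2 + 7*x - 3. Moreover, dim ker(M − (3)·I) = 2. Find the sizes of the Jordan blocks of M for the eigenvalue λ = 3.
Block sizes for λ = 3: [1, 1]

Step 1 — from the characteristic polynomial, algebraic multiplicity of λ = 3 is 2. From dim ker(M − (3)·I) = 2, there are exactly 2 Jordan blocks for λ = 3.
Step 2 — from the minimal polynomial, the factor (x − 3) tells us the largest block for λ = 3 has size 1.
Step 3 — with total size 2, 2 blocks, and largest block 1, the block sizes (in nonincreasing order) are [1, 1].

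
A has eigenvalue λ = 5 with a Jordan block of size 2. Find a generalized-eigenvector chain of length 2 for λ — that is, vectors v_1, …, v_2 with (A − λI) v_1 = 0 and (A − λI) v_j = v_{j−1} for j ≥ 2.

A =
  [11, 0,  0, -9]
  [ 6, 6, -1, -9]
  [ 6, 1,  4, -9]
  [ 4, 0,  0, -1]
A Jordan chain for λ = 5 of length 2:
v_1 = (6, 6, 6, 4)ᵀ
v_2 = (1, 0, 0, 0)ᵀ

Let N = A − (5)·I. We want v_2 with N^2 v_2 = 0 but N^1 v_2 ≠ 0; then v_{j-1} := N · v_j for j = 2, …, 2.

Pick v_2 = (1, 0, 0, 0)ᵀ.
Then v_1 = N · v_2 = (6, 6, 6, 4)ᵀ.

Sanity check: (A − (5)·I) v_1 = (0, 0, 0, 0)ᵀ = 0. ✓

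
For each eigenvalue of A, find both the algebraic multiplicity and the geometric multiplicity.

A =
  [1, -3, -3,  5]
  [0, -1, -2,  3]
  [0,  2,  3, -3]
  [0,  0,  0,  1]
λ = 1: alg = 4, geom = 2

Step 1 — factor the characteristic polynomial to read off the algebraic multiplicities:
  χ_A(x) = (x - 1)^4

Step 2 — compute geometric multiplicities via the rank-nullity identity g(λ) = n − rank(A − λI):
  rank(A − (1)·I) = 2, so dim ker(A − (1)·I) = n − 2 = 2

Summary:
  λ = 1: algebraic multiplicity = 4, geometric multiplicity = 2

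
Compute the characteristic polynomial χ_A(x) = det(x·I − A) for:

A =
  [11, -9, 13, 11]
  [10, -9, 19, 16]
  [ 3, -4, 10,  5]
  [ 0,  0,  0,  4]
x^4 - 16*x^3 + 96*x^2 - 256*x + 256

Expanding det(x·I − A) (e.g. by cofactor expansion or by noting that A is similar to its Jordan form J, which has the same characteristic polynomial as A) gives
  χ_A(x) = x^4 - 16*x^3 + 96*x^2 - 256*x + 256
which factors as (x - 4)^4. The eigenvalues (with algebraic multiplicities) are λ = 4 with multiplicity 4.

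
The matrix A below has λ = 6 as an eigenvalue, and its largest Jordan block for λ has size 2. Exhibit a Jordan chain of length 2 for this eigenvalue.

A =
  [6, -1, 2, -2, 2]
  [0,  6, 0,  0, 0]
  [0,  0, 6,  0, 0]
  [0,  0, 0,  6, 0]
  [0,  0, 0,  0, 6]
A Jordan chain for λ = 6 of length 2:
v_1 = (-1, 0, 0, 0, 0)ᵀ
v_2 = (0, 1, 0, 0, 0)ᵀ

Let N = A − (6)·I. We want v_2 with N^2 v_2 = 0 but N^1 v_2 ≠ 0; then v_{j-1} := N · v_j for j = 2, …, 2.

Pick v_2 = (0, 1, 0, 0, 0)ᵀ.
Then v_1 = N · v_2 = (-1, 0, 0, 0, 0)ᵀ.

Sanity check: (A − (6)·I) v_1 = (0, 0, 0, 0, 0)ᵀ = 0. ✓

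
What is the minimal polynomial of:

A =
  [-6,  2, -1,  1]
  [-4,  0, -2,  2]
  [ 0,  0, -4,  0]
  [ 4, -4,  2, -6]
x^2 + 8*x + 16

The characteristic polynomial is χ_A(x) = (x + 4)^4, so the eigenvalues are known. The minimal polynomial is
  m_A(x) = Π_λ (x − λ)^{k_λ}
where k_λ is the size of the *largest* Jordan block for λ (equivalently, the smallest k with (A − λI)^k v = 0 for every generalised eigenvector v of λ).

  λ = -4: largest Jordan block has size 2, contributing (x + 4)^2

So m_A(x) = (x + 4)^2 = x^2 + 8*x + 16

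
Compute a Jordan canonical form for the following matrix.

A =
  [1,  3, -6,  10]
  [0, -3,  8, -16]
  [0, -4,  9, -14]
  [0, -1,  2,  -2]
J_2(1) ⊕ J_1(1) ⊕ J_1(2)

The characteristic polynomial is
  det(x·I − A) = x^4 - 5*x^3 + 9*x^2 - 7*x + 2 = (x - 2)*(x - 1)^3

Eigenvalues and multiplicities (the geometric multiplicity of λ is n − rank(A − λI), which equals the number of Jordan blocks for λ):
  λ = 1: algebraic multiplicity = 3, geometric multiplicity = 2
  λ = 2: algebraic multiplicity = 1, geometric multiplicity = 1

Determining the block sizes for each eigenvalue:
  λ = 1: 2 blocks summing to 3 forces exactly one block of size 2 and the rest size 1 → block sizes [2, 1]
  λ = 2: one block (gm = 1), so the single block has size am = 1 → block sizes [1]

Assembling the blocks gives a Jordan form
J =
  [1, 1, 0, 0]
  [0, 1, 0, 0]
  [0, 0, 1, 0]
  [0, 0, 0, 2]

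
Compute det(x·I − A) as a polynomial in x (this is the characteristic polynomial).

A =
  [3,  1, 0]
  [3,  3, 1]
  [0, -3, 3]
x^3 - 9*x^2 + 27*x - 27

Expanding det(x·I − A) (e.g. by cofactor expansion or by noting that A is similar to its Jordan form J, which has the same characteristic polynomial as A) gives
  χ_A(x) = x^3 - 9*x^2 + 27*x - 27
which factors as (x - 3)^3. The eigenvalues (with algebraic multiplicities) are λ = 3 with multiplicity 3.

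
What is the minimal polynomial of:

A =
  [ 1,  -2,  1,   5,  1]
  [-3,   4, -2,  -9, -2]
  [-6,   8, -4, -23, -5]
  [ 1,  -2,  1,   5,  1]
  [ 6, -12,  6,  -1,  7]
x^5 - 13*x^4 + 48*x^3 - 36*x^2

The characteristic polynomial is χ_A(x) = x^2*(x - 6)^2*(x - 1), so the eigenvalues are known. The minimal polynomial is
  m_A(x) = Π_λ (x − λ)^{k_λ}
where k_λ is the size of the *largest* Jordan block for λ (equivalently, the smallest k with (A − λI)^k v = 0 for every generalised eigenvector v of λ).

  λ = 0: largest Jordan block has size 2, contributing (x − 0)^2
  λ = 1: largest Jordan block has size 1, contributing (x − 1)
  λ = 6: largest Jordan block has size 2, contributing (x − 6)^2

So m_A(x) = x^2*(x - 6)^2*(x - 1) = x^5 - 13*x^4 + 48*x^3 - 36*x^2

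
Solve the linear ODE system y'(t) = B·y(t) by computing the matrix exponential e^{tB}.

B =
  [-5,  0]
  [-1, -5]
e^{tB} =
  [exp(-5*t), 0]
  [-t*exp(-5*t), exp(-5*t)]

Strategy: write B = P · J · P⁻¹ where J is a Jordan canonical form, so e^{tB} = P · e^{tJ} · P⁻¹, and e^{tJ} can be computed block-by-block.

B has Jordan form
J =
  [-5,  1]
  [ 0, -5]
(up to reordering of blocks).

Per-block formulas:
  For a 2×2 Jordan block J_2(-5): exp(t · J_2(-5)) = e^(-5t)·(I + t·N), where N is the 2×2 nilpotent shift.

After assembling e^{tJ} and conjugating by P, we get:

e^{tB} =
  [exp(-5*t), 0]
  [-t*exp(-5*t), exp(-5*t)]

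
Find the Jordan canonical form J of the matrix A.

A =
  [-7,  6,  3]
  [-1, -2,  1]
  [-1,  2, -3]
J_2(-4) ⊕ J_1(-4)

The characteristic polynomial is
  det(x·I − A) = x^3 + 12*x^2 + 48*x + 64 = (x + 4)^3

Eigenvalues and multiplicities (the geometric multiplicity of λ is n − rank(A − λI), which equals the number of Jordan blocks for λ):
  λ = -4: algebraic multiplicity = 3, geometric multiplicity = 2

Determining the block sizes for each eigenvalue:
  λ = -4: 2 blocks summing to 3 forces exactly one block of size 2 and the rest size 1 → block sizes [2, 1]

Assembling the blocks gives a Jordan form
J =
  [-4,  1,  0]
  [ 0, -4,  0]
  [ 0,  0, -4]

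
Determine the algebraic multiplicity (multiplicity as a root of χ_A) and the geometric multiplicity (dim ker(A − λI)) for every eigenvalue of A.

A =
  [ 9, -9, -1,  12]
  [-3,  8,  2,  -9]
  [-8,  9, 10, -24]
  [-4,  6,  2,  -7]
λ = 5: alg = 4, geom = 2

Step 1 — factor the characteristic polynomial to read off the algebraic multiplicities:
  χ_A(x) = (x - 5)^4

Step 2 — compute geometric multiplicities via the rank-nullity identity g(λ) = n − rank(A − λI):
  rank(A − (5)·I) = 2, so dim ker(A − (5)·I) = n − 2 = 2

Summary:
  λ = 5: algebraic multiplicity = 4, geometric multiplicity = 2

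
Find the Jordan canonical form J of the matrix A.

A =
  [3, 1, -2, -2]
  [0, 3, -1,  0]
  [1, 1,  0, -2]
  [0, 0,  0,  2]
J_3(2) ⊕ J_1(2)

The characteristic polynomial is
  det(x·I − A) = x^4 - 8*x^3 + 24*x^2 - 32*x + 16 = (x - 2)^4

Eigenvalues and multiplicities (the geometric multiplicity of λ is n − rank(A − λI), which equals the number of Jordan blocks for λ):
  λ = 2: algebraic multiplicity = 4, geometric multiplicity = 2

Determining the block sizes for each eigenvalue:
  λ = 2: with am = 4 and gm = 2, the partition is not yet determined (e.g. several partitions of 4 into 2 parts exist). Let N = A − (2)·I. Computing rank(N^1) = 2, rank(N^2) = 1, rank(N^3) = 0; the number of blocks of size ≥ j is rank(N^{j−1}) − rank(N^j), giving [2, 1, 1]. So we have 1 block(s) of size 3, 1 block(s) of size 1 → block sizes [3, 1]

Assembling the blocks gives a Jordan form
J =
  [2, 1, 0, 0]
  [0, 2, 1, 0]
  [0, 0, 2, 0]
  [0, 0, 0, 2]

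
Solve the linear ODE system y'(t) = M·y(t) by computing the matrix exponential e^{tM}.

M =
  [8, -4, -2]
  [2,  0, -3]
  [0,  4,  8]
e^{tM} =
  [2*exp(6*t) - exp(4*t), -2*exp(6*t) + 2*exp(4*t), -exp(6*t) + exp(4*t)]
  [-2*t*exp(6*t) + 2*exp(6*t) - 2*exp(4*t), 2*t*exp(6*t) - 3*exp(6*t) + 4*exp(4*t), t*exp(6*t) - 2*exp(6*t) + 2*exp(4*t)]
  [4*t*exp(6*t) - 2*exp(6*t) + 2*exp(4*t), -4*t*exp(6*t) + 4*exp(6*t) - 4*exp(4*t), -2*t*exp(6*t) + 3*exp(6*t) - 2*exp(4*t)]

Strategy: write M = P · J · P⁻¹ where J is a Jordan canonical form, so e^{tM} = P · e^{tJ} · P⁻¹, and e^{tJ} can be computed block-by-block.

M has Jordan form
J =
  [4, 0, 0]
  [0, 6, 1]
  [0, 0, 6]
(up to reordering of blocks).

Per-block formulas:
  For a 1×1 block at λ = 4: exp(t · [4]) = [e^(4t)].
  For a 2×2 Jordan block J_2(6): exp(t · J_2(6)) = e^(6t)·(I + t·N), where N is the 2×2 nilpotent shift.

After assembling e^{tJ} and conjugating by P, we get:

e^{tM} =
  [2*exp(6*t) - exp(4*t), -2*exp(6*t) + 2*exp(4*t), -exp(6*t) + exp(4*t)]
  [-2*t*exp(6*t) + 2*exp(6*t) - 2*exp(4*t), 2*t*exp(6*t) - 3*exp(6*t) + 4*exp(4*t), t*exp(6*t) - 2*exp(6*t) + 2*exp(4*t)]
  [4*t*exp(6*t) - 2*exp(6*t) + 2*exp(4*t), -4*t*exp(6*t) + 4*exp(6*t) - 4*exp(4*t), -2*t*exp(6*t) + 3*exp(6*t) - 2*exp(4*t)]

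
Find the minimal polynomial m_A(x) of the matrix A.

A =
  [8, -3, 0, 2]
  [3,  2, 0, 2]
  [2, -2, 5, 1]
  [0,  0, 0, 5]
x^2 - 10*x + 25

The characteristic polynomial is χ_A(x) = (x - 5)^4, so the eigenvalues are known. The minimal polynomial is
  m_A(x) = Π_λ (x − λ)^{k_λ}
where k_λ is the size of the *largest* Jordan block for λ (equivalently, the smallest k with (A − λI)^k v = 0 for every generalised eigenvector v of λ).

  λ = 5: largest Jordan block has size 2, contributing (x − 5)^2

So m_A(x) = (x - 5)^2 = x^2 - 10*x + 25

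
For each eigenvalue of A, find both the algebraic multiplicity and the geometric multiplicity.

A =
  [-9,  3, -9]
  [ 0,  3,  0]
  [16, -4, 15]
λ = 3: alg = 3, geom = 2

Step 1 — factor the characteristic polynomial to read off the algebraic multiplicities:
  χ_A(x) = (x - 3)^3

Step 2 — compute geometric multiplicities via the rank-nullity identity g(λ) = n − rank(A − λI):
  rank(A − (3)·I) = 1, so dim ker(A − (3)·I) = n − 1 = 2

Summary:
  λ = 3: algebraic multiplicity = 3, geometric multiplicity = 2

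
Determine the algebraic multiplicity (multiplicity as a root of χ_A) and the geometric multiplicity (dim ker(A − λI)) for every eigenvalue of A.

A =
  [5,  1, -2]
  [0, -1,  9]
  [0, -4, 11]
λ = 5: alg = 3, geom = 1

Step 1 — factor the characteristic polynomial to read off the algebraic multiplicities:
  χ_A(x) = (x - 5)^3

Step 2 — compute geometric multiplicities via the rank-nullity identity g(λ) = n − rank(A − λI):
  rank(A − (5)·I) = 2, so dim ker(A − (5)·I) = n − 2 = 1

Summary:
  λ = 5: algebraic multiplicity = 3, geometric multiplicity = 1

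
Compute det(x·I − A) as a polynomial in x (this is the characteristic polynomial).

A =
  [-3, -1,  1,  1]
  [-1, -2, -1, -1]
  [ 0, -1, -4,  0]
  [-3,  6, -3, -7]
x^4 + 16*x^3 + 96*x^2 + 256*x + 256

Expanding det(x·I − A) (e.g. by cofactor expansion or by noting that A is similar to its Jordan form J, which has the same characteristic polynomial as A) gives
  χ_A(x) = x^4 + 16*x^3 + 96*x^2 + 256*x + 256
which factors as (x + 4)^4. The eigenvalues (with algebraic multiplicities) are λ = -4 with multiplicity 4.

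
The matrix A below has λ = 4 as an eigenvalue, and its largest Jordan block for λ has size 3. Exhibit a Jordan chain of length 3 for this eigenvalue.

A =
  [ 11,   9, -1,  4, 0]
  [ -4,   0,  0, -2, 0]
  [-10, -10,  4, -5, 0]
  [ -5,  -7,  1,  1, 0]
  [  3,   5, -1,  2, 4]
A Jordan chain for λ = 4 of length 3:
v_1 = (3, -2, -5, -2, 1)ᵀ
v_2 = (7, -4, -10, -5, 3)ᵀ
v_3 = (1, 0, 0, 0, 0)ᵀ

Let N = A − (4)·I. We want v_3 with N^3 v_3 = 0 but N^2 v_3 ≠ 0; then v_{j-1} := N · v_j for j = 3, …, 2.

Pick v_3 = (1, 0, 0, 0, 0)ᵀ.
Then v_2 = N · v_3 = (7, -4, -10, -5, 3)ᵀ.
Then v_1 = N · v_2 = (3, -2, -5, -2, 1)ᵀ.

Sanity check: (A − (4)·I) v_1 = (0, 0, 0, 0, 0)ᵀ = 0. ✓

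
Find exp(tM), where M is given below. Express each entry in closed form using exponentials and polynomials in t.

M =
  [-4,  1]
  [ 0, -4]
e^{tM} =
  [exp(-4*t), t*exp(-4*t)]
  [0, exp(-4*t)]

Strategy: write M = P · J · P⁻¹ where J is a Jordan canonical form, so e^{tM} = P · e^{tJ} · P⁻¹, and e^{tJ} can be computed block-by-block.

M has Jordan form
J =
  [-4,  1]
  [ 0, -4]
(up to reordering of blocks).

Per-block formulas:
  For a 2×2 Jordan block J_2(-4): exp(t · J_2(-4)) = e^(-4t)·(I + t·N), where N is the 2×2 nilpotent shift.

After assembling e^{tJ} and conjugating by P, we get:

e^{tM} =
  [exp(-4*t), t*exp(-4*t)]
  [0, exp(-4*t)]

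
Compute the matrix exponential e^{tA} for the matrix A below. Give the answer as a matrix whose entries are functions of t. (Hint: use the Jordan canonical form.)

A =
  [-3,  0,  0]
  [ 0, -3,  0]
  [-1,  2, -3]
e^{tA} =
  [exp(-3*t), 0, 0]
  [0, exp(-3*t), 0]
  [-t*exp(-3*t), 2*t*exp(-3*t), exp(-3*t)]

Strategy: write A = P · J · P⁻¹ where J is a Jordan canonical form, so e^{tA} = P · e^{tJ} · P⁻¹, and e^{tJ} can be computed block-by-block.

A has Jordan form
J =
  [-3,  1,  0]
  [ 0, -3,  0]
  [ 0,  0, -3]
(up to reordering of blocks).

Per-block formulas:
  For a 1×1 block at λ = -3: exp(t · [-3]) = [e^(-3t)].
  For a 2×2 Jordan block J_2(-3): exp(t · J_2(-3)) = e^(-3t)·(I + t·N), where N is the 2×2 nilpotent shift.

After assembling e^{tJ} and conjugating by P, we get:

e^{tA} =
  [exp(-3*t), 0, 0]
  [0, exp(-3*t), 0]
  [-t*exp(-3*t), 2*t*exp(-3*t), exp(-3*t)]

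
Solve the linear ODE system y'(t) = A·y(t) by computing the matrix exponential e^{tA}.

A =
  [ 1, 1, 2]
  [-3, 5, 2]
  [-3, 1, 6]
e^{tA} =
  [-3*t*exp(4*t) + exp(4*t), t*exp(4*t), 2*t*exp(4*t)]
  [-3*t*exp(4*t), t*exp(4*t) + exp(4*t), 2*t*exp(4*t)]
  [-3*t*exp(4*t), t*exp(4*t), 2*t*exp(4*t) + exp(4*t)]

Strategy: write A = P · J · P⁻¹ where J is a Jordan canonical form, so e^{tA} = P · e^{tJ} · P⁻¹, and e^{tJ} can be computed block-by-block.

A has Jordan form
J =
  [4, 1, 0]
  [0, 4, 0]
  [0, 0, 4]
(up to reordering of blocks).

Per-block formulas:
  For a 1×1 block at λ = 4: exp(t · [4]) = [e^(4t)].
  For a 2×2 Jordan block J_2(4): exp(t · J_2(4)) = e^(4t)·(I + t·N), where N is the 2×2 nilpotent shift.

After assembling e^{tJ} and conjugating by P, we get:

e^{tA} =
  [-3*t*exp(4*t) + exp(4*t), t*exp(4*t), 2*t*exp(4*t)]
  [-3*t*exp(4*t), t*exp(4*t) + exp(4*t), 2*t*exp(4*t)]
  [-3*t*exp(4*t), t*exp(4*t), 2*t*exp(4*t) + exp(4*t)]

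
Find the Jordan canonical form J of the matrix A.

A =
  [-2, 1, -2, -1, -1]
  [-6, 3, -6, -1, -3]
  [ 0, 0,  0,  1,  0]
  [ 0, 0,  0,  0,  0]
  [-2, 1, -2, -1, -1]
J_2(0) ⊕ J_2(0) ⊕ J_1(0)

The characteristic polynomial is
  det(x·I − A) = x^5

Eigenvalues and multiplicities (the geometric multiplicity of λ is n − rank(A − λI), which equals the number of Jordan blocks for λ):
  λ = 0: algebraic multiplicity = 5, geometric multiplicity = 3

Determining the block sizes for each eigenvalue:
  λ = 0: with am = 5 and gm = 3, the partition is not yet determined (e.g. several partitions of 5 into 3 parts exist). Let N = A − (0)·I. Computing rank(N^1) = 2, rank(N^2) = 0; the number of blocks of size ≥ j is rank(N^{j−1}) − rank(N^j), giving [3, 2]. So we have 2 block(s) of size 2, 1 block(s) of size 1 → block sizes [2, 2, 1]

Assembling the blocks gives a Jordan form
J =
  [0, 1, 0, 0, 0]
  [0, 0, 0, 0, 0]
  [0, 0, 0, 1, 0]
  [0, 0, 0, 0, 0]
  [0, 0, 0, 0, 0]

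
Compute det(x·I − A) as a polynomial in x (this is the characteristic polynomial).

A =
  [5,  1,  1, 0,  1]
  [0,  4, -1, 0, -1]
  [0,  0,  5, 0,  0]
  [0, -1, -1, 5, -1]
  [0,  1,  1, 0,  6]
x^5 - 25*x^4 + 250*x^3 - 1250*x^2 + 3125*x - 3125

Expanding det(x·I − A) (e.g. by cofactor expansion or by noting that A is similar to its Jordan form J, which has the same characteristic polynomial as A) gives
  χ_A(x) = x^5 - 25*x^4 + 250*x^3 - 1250*x^2 + 3125*x - 3125
which factors as (x - 5)^5. The eigenvalues (with algebraic multiplicities) are λ = 5 with multiplicity 5.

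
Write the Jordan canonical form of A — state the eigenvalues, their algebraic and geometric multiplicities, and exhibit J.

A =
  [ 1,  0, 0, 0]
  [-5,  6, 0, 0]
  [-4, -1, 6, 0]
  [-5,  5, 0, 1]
J_1(1) ⊕ J_1(1) ⊕ J_2(6)

The characteristic polynomial is
  det(x·I − A) = x^4 - 14*x^3 + 61*x^2 - 84*x + 36 = (x - 6)^2*(x - 1)^2

Eigenvalues and multiplicities (the geometric multiplicity of λ is n − rank(A − λI), which equals the number of Jordan blocks for λ):
  λ = 1: algebraic multiplicity = 2, geometric multiplicity = 2
  λ = 6: algebraic multiplicity = 2, geometric multiplicity = 1

Determining the block sizes for each eigenvalue:
  λ = 1: gm = am = 2, so every block has size 1 → block sizes [1, 1]
  λ = 6: one block (gm = 1), so the single block has size am = 2 → block sizes [2]

Assembling the blocks gives a Jordan form
J =
  [1, 0, 0, 0]
  [0, 1, 0, 0]
  [0, 0, 6, 1]
  [0, 0, 0, 6]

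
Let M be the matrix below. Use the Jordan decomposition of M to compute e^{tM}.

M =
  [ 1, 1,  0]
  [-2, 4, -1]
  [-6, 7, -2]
e^{tM} =
  [-t^2*exp(t) + exp(t), 3*t^2*exp(t)/2 + t*exp(t), -t^2*exp(t)/2]
  [-2*t*exp(t), 3*t*exp(t) + exp(t), -t*exp(t)]
  [2*t^2*exp(t) - 6*t*exp(t), -3*t^2*exp(t) + 7*t*exp(t), t^2*exp(t) - 3*t*exp(t) + exp(t)]

Strategy: write M = P · J · P⁻¹ where J is a Jordan canonical form, so e^{tM} = P · e^{tJ} · P⁻¹, and e^{tJ} can be computed block-by-block.

M has Jordan form
J =
  [1, 1, 0]
  [0, 1, 1]
  [0, 0, 1]
(up to reordering of blocks).

Per-block formulas:
  For a 3×3 Jordan block J_3(1): exp(t · J_3(1)) = e^(1t)·(I + t·N + (t^2/2)·N^2), where N is the 3×3 nilpotent shift.

After assembling e^{tJ} and conjugating by P, we get:

e^{tM} =
  [-t^2*exp(t) + exp(t), 3*t^2*exp(t)/2 + t*exp(t), -t^2*exp(t)/2]
  [-2*t*exp(t), 3*t*exp(t) + exp(t), -t*exp(t)]
  [2*t^2*exp(t) - 6*t*exp(t), -3*t^2*exp(t) + 7*t*exp(t), t^2*exp(t) - 3*t*exp(t) + exp(t)]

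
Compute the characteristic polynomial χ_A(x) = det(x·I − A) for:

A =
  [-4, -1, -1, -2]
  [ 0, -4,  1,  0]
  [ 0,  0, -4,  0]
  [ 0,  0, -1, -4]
x^4 + 16*x^3 + 96*x^2 + 256*x + 256

Expanding det(x·I − A) (e.g. by cofactor expansion or by noting that A is similar to its Jordan form J, which has the same characteristic polynomial as A) gives
  χ_A(x) = x^4 + 16*x^3 + 96*x^2 + 256*x + 256
which factors as (x + 4)^4. The eigenvalues (with algebraic multiplicities) are λ = -4 with multiplicity 4.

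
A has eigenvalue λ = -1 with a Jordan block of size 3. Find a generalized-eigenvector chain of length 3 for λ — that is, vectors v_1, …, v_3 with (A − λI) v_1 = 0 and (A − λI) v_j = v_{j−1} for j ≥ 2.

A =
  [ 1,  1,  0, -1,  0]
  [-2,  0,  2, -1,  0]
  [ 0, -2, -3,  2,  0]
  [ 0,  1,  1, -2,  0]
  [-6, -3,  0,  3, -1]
A Jordan chain for λ = -1 of length 3:
v_1 = (2, -6, 4, -2, -6)ᵀ
v_2 = (2, -2, 0, 0, -6)ᵀ
v_3 = (1, 0, 0, 0, 0)ᵀ

Let N = A − (-1)·I. We want v_3 with N^3 v_3 = 0 but N^2 v_3 ≠ 0; then v_{j-1} := N · v_j for j = 3, …, 2.

Pick v_3 = (1, 0, 0, 0, 0)ᵀ.
Then v_2 = N · v_3 = (2, -2, 0, 0, -6)ᵀ.
Then v_1 = N · v_2 = (2, -6, 4, -2, -6)ᵀ.

Sanity check: (A − (-1)·I) v_1 = (0, 0, 0, 0, 0)ᵀ = 0. ✓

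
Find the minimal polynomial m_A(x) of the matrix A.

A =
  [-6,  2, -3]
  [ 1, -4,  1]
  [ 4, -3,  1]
x^3 + 9*x^2 + 27*x + 27

The characteristic polynomial is χ_A(x) = (x + 3)^3, so the eigenvalues are known. The minimal polynomial is
  m_A(x) = Π_λ (x − λ)^{k_λ}
where k_λ is the size of the *largest* Jordan block for λ (equivalently, the smallest k with (A − λI)^k v = 0 for every generalised eigenvector v of λ).

  λ = -3: largest Jordan block has size 3, contributing (x + 3)^3

So m_A(x) = (x + 3)^3 = x^3 + 9*x^2 + 27*x + 27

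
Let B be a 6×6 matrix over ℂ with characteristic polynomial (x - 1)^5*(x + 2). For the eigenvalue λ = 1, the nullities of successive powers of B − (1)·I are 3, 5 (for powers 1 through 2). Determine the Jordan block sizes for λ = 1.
Block sizes for λ = 1: [2, 2, 1]

From the dimensions of kernels of powers, the number of Jordan blocks of size at least j is d_j − d_{j−1} where d_j = dim ker(N^j) (with d_0 = 0). Computing the differences gives [3, 2].
The number of blocks of size exactly k is (#blocks of size ≥ k) − (#blocks of size ≥ k + 1), so the partition is: 1 block(s) of size 1, 2 block(s) of size 2.
In nonincreasing order the block sizes are [2, 2, 1].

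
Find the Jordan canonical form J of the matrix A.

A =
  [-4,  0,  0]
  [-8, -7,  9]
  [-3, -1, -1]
J_3(-4)

The characteristic polynomial is
  det(x·I − A) = x^3 + 12*x^2 + 48*x + 64 = (x + 4)^3

Eigenvalues and multiplicities (the geometric multiplicity of λ is n − rank(A − λI), which equals the number of Jordan blocks for λ):
  λ = -4: algebraic multiplicity = 3, geometric multiplicity = 1

Determining the block sizes for each eigenvalue:
  λ = -4: one block (gm = 1), so the single block has size am = 3 → block sizes [3]

Assembling the blocks gives a Jordan form
J =
  [-4,  1,  0]
  [ 0, -4,  1]
  [ 0,  0, -4]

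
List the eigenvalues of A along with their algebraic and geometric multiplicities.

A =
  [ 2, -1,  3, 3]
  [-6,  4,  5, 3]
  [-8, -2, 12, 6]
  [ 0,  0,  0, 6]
λ = 6: alg = 4, geom = 2

Step 1 — factor the characteristic polynomial to read off the algebraic multiplicities:
  χ_A(x) = (x - 6)^4

Step 2 — compute geometric multiplicities via the rank-nullity identity g(λ) = n − rank(A − λI):
  rank(A − (6)·I) = 2, so dim ker(A − (6)·I) = n − 2 = 2

Summary:
  λ = 6: algebraic multiplicity = 4, geometric multiplicity = 2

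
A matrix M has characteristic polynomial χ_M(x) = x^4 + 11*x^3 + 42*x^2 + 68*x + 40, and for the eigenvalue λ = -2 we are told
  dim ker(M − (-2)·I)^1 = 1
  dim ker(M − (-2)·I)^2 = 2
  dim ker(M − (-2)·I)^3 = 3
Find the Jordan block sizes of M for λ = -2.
Block sizes for λ = -2: [3]

From the dimensions of kernels of powers, the number of Jordan blocks of size at least j is d_j − d_{j−1} where d_j = dim ker(N^j) (with d_0 = 0). Computing the differences gives [1, 1, 1].
The number of blocks of size exactly k is (#blocks of size ≥ k) − (#blocks of size ≥ k + 1), so the partition is: 1 block(s) of size 3.
In nonincreasing order the block sizes are [3].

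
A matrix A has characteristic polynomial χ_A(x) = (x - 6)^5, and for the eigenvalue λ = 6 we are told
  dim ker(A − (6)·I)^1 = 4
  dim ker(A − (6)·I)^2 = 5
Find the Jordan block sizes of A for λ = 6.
Block sizes for λ = 6: [2, 1, 1, 1]

From the dimensions of kernels of powers, the number of Jordan blocks of size at least j is d_j − d_{j−1} where d_j = dim ker(N^j) (with d_0 = 0). Computing the differences gives [4, 1].
The number of blocks of size exactly k is (#blocks of size ≥ k) − (#blocks of size ≥ k + 1), so the partition is: 3 block(s) of size 1, 1 block(s) of size 2.
In nonincreasing order the block sizes are [2, 1, 1, 1].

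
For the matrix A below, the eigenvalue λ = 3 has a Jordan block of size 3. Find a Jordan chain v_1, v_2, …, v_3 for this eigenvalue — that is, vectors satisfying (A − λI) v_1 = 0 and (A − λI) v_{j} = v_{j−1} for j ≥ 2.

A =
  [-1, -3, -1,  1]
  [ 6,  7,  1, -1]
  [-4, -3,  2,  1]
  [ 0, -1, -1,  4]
A Jordan chain for λ = 3 of length 3:
v_1 = (2, -4, 2, -2)ᵀ
v_2 = (-4, 6, -4, 0)ᵀ
v_3 = (1, 0, 0, 0)ᵀ

Let N = A − (3)·I. We want v_3 with N^3 v_3 = 0 but N^2 v_3 ≠ 0; then v_{j-1} := N · v_j for j = 3, …, 2.

Pick v_3 = (1, 0, 0, 0)ᵀ.
Then v_2 = N · v_3 = (-4, 6, -4, 0)ᵀ.
Then v_1 = N · v_2 = (2, -4, 2, -2)ᵀ.

Sanity check: (A − (3)·I) v_1 = (0, 0, 0, 0)ᵀ = 0. ✓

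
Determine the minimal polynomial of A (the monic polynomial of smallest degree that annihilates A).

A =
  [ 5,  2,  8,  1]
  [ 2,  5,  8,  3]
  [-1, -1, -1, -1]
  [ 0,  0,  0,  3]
x^2 - 6*x + 9

The characteristic polynomial is χ_A(x) = (x - 3)^4, so the eigenvalues are known. The minimal polynomial is
  m_A(x) = Π_λ (x − λ)^{k_λ}
where k_λ is the size of the *largest* Jordan block for λ (equivalently, the smallest k with (A − λI)^k v = 0 for every generalised eigenvector v of λ).

  λ = 3: largest Jordan block has size 2, contributing (x − 3)^2

So m_A(x) = (x - 3)^2 = x^2 - 6*x + 9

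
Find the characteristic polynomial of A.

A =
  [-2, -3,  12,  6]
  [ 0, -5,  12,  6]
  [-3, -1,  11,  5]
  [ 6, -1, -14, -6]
x^4 + 2*x^3 - 3*x^2 - 4*x + 4

Expanding det(x·I − A) (e.g. by cofactor expansion or by noting that A is similar to its Jordan form J, which has the same characteristic polynomial as A) gives
  χ_A(x) = x^4 + 2*x^3 - 3*x^2 - 4*x + 4
which factors as (x - 1)^2*(x + 2)^2. The eigenvalues (with algebraic multiplicities) are λ = -2 with multiplicity 2, λ = 1 with multiplicity 2.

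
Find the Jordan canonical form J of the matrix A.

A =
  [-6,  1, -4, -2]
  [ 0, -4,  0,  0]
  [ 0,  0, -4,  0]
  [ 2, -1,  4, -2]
J_2(-4) ⊕ J_1(-4) ⊕ J_1(-4)

The characteristic polynomial is
  det(x·I − A) = x^4 + 16*x^3 + 96*x^2 + 256*x + 256 = (x + 4)^4

Eigenvalues and multiplicities (the geometric multiplicity of λ is n − rank(A − λI), which equals the number of Jordan blocks for λ):
  λ = -4: algebraic multiplicity = 4, geometric multiplicity = 3

Determining the block sizes for each eigenvalue:
  λ = -4: 3 blocks summing to 4 forces exactly one block of size 2 and the rest size 1 → block sizes [2, 1, 1]

Assembling the blocks gives a Jordan form
J =
  [-4,  1,  0,  0]
  [ 0, -4,  0,  0]
  [ 0,  0, -4,  0]
  [ 0,  0,  0, -4]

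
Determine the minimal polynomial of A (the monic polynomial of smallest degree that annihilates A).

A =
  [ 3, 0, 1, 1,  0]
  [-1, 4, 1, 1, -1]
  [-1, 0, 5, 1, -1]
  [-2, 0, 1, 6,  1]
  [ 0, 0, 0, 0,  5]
x^4 - 19*x^3 + 135*x^2 - 425*x + 500

The characteristic polynomial is χ_A(x) = (x - 5)^3*(x - 4)^2, so the eigenvalues are known. The minimal polynomial is
  m_A(x) = Π_λ (x − λ)^{k_λ}
where k_λ is the size of the *largest* Jordan block for λ (equivalently, the smallest k with (A − λI)^k v = 0 for every generalised eigenvector v of λ).

  λ = 4: largest Jordan block has size 1, contributing (x − 4)
  λ = 5: largest Jordan block has size 3, contributing (x − 5)^3

So m_A(x) = (x - 5)^3*(x - 4) = x^4 - 19*x^3 + 135*x^2 - 425*x + 500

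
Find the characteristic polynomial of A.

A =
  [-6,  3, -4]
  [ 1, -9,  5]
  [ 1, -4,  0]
x^3 + 15*x^2 + 75*x + 125

Expanding det(x·I − A) (e.g. by cofactor expansion or by noting that A is similar to its Jordan form J, which has the same characteristic polynomial as A) gives
  χ_A(x) = x^3 + 15*x^2 + 75*x + 125
which factors as (x + 5)^3. The eigenvalues (with algebraic multiplicities) are λ = -5 with multiplicity 3.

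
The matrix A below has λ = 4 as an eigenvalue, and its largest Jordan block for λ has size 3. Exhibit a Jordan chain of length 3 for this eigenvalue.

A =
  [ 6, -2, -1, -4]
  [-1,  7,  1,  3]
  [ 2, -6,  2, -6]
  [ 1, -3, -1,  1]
A Jordan chain for λ = 4 of length 3:
v_1 = (8, -4, 8, 4)ᵀ
v_2 = (-2, 3, -6, -3)ᵀ
v_3 = (0, 1, 0, 0)ᵀ

Let N = A − (4)·I. We want v_3 with N^3 v_3 = 0 but N^2 v_3 ≠ 0; then v_{j-1} := N · v_j for j = 3, …, 2.

Pick v_3 = (0, 1, 0, 0)ᵀ.
Then v_2 = N · v_3 = (-2, 3, -6, -3)ᵀ.
Then v_1 = N · v_2 = (8, -4, 8, 4)ᵀ.

Sanity check: (A − (4)·I) v_1 = (0, 0, 0, 0)ᵀ = 0. ✓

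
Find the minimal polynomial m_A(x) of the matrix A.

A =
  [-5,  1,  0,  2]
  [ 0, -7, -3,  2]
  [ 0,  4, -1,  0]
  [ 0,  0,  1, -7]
x^3 + 15*x^2 + 75*x + 125

The characteristic polynomial is χ_A(x) = (x + 5)^4, so the eigenvalues are known. The minimal polynomial is
  m_A(x) = Π_λ (x − λ)^{k_λ}
where k_λ is the size of the *largest* Jordan block for λ (equivalently, the smallest k with (A − λI)^k v = 0 for every generalised eigenvector v of λ).

  λ = -5: largest Jordan block has size 3, contributing (x + 5)^3

So m_A(x) = (x + 5)^3 = x^3 + 15*x^2 + 75*x + 125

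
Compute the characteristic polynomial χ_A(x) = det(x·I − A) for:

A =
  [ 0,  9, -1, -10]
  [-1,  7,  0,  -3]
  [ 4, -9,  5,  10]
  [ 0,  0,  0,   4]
x^4 - 16*x^3 + 96*x^2 - 256*x + 256

Expanding det(x·I − A) (e.g. by cofactor expansion or by noting that A is similar to its Jordan form J, which has the same characteristic polynomial as A) gives
  χ_A(x) = x^4 - 16*x^3 + 96*x^2 - 256*x + 256
which factors as (x - 4)^4. The eigenvalues (with algebraic multiplicities) are λ = 4 with multiplicity 4.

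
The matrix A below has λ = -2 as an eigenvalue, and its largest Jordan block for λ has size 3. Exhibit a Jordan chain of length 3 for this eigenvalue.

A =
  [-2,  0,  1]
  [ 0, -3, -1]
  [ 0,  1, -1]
A Jordan chain for λ = -2 of length 3:
v_1 = (1, 0, 0)ᵀ
v_2 = (0, -1, 1)ᵀ
v_3 = (0, 1, 0)ᵀ

Let N = A − (-2)·I. We want v_3 with N^3 v_3 = 0 but N^2 v_3 ≠ 0; then v_{j-1} := N · v_j for j = 3, …, 2.

Pick v_3 = (0, 1, 0)ᵀ.
Then v_2 = N · v_3 = (0, -1, 1)ᵀ.
Then v_1 = N · v_2 = (1, 0, 0)ᵀ.

Sanity check: (A − (-2)·I) v_1 = (0, 0, 0)ᵀ = 0. ✓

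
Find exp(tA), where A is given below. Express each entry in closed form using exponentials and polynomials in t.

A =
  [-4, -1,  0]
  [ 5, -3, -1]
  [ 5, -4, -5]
e^{tA} =
  [-5*t^2*exp(-4*t)/2 + exp(-4*t), -t^2*exp(-4*t)/2 - t*exp(-4*t), t^2*exp(-4*t)/2]
  [5*t*exp(-4*t), t*exp(-4*t) + exp(-4*t), -t*exp(-4*t)]
  [-25*t^2*exp(-4*t)/2 + 5*t*exp(-4*t), -5*t^2*exp(-4*t)/2 - 4*t*exp(-4*t), 5*t^2*exp(-4*t)/2 - t*exp(-4*t) + exp(-4*t)]

Strategy: write A = P · J · P⁻¹ where J is a Jordan canonical form, so e^{tA} = P · e^{tJ} · P⁻¹, and e^{tJ} can be computed block-by-block.

A has Jordan form
J =
  [-4,  1,  0]
  [ 0, -4,  1]
  [ 0,  0, -4]
(up to reordering of blocks).

Per-block formulas:
  For a 3×3 Jordan block J_3(-4): exp(t · J_3(-4)) = e^(-4t)·(I + t·N + (t^2/2)·N^2), where N is the 3×3 nilpotent shift.

After assembling e^{tJ} and conjugating by P, we get:

e^{tA} =
  [-5*t^2*exp(-4*t)/2 + exp(-4*t), -t^2*exp(-4*t)/2 - t*exp(-4*t), t^2*exp(-4*t)/2]
  [5*t*exp(-4*t), t*exp(-4*t) + exp(-4*t), -t*exp(-4*t)]
  [-25*t^2*exp(-4*t)/2 + 5*t*exp(-4*t), -5*t^2*exp(-4*t)/2 - 4*t*exp(-4*t), 5*t^2*exp(-4*t)/2 - t*exp(-4*t) + exp(-4*t)]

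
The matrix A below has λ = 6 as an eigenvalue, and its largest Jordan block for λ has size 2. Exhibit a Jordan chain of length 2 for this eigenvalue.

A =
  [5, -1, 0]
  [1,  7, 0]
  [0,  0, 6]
A Jordan chain for λ = 6 of length 2:
v_1 = (-1, 1, 0)ᵀ
v_2 = (1, 0, 0)ᵀ

Let N = A − (6)·I. We want v_2 with N^2 v_2 = 0 but N^1 v_2 ≠ 0; then v_{j-1} := N · v_j for j = 2, …, 2.

Pick v_2 = (1, 0, 0)ᵀ.
Then v_1 = N · v_2 = (-1, 1, 0)ᵀ.

Sanity check: (A − (6)·I) v_1 = (0, 0, 0)ᵀ = 0. ✓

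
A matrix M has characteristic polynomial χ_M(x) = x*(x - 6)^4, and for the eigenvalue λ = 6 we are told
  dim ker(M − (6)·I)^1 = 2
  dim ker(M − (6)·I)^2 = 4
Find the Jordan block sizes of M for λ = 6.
Block sizes for λ = 6: [2, 2]

From the dimensions of kernels of powers, the number of Jordan blocks of size at least j is d_j − d_{j−1} where d_j = dim ker(N^j) (with d_0 = 0). Computing the differences gives [2, 2].
The number of blocks of size exactly k is (#blocks of size ≥ k) − (#blocks of size ≥ k + 1), so the partition is: 2 block(s) of size 2.
In nonincreasing order the block sizes are [2, 2].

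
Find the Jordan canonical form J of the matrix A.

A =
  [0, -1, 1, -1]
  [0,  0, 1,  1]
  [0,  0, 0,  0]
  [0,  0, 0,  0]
J_3(0) ⊕ J_1(0)

The characteristic polynomial is
  det(x·I − A) = x^4

Eigenvalues and multiplicities (the geometric multiplicity of λ is n − rank(A − λI), which equals the number of Jordan blocks for λ):
  λ = 0: algebraic multiplicity = 4, geometric multiplicity = 2

Determining the block sizes for each eigenvalue:
  λ = 0: with am = 4 and gm = 2, the partition is not yet determined (e.g. several partitions of 4 into 2 parts exist). Let N = A − (0)·I. Computing rank(N^1) = 2, rank(N^2) = 1, rank(N^3) = 0; the number of blocks of size ≥ j is rank(N^{j−1}) − rank(N^j), giving [2, 1, 1]. So we have 1 block(s) of size 3, 1 block(s) of size 1 → block sizes [3, 1]

Assembling the blocks gives a Jordan form
J =
  [0, 1, 0, 0]
  [0, 0, 1, 0]
  [0, 0, 0, 0]
  [0, 0, 0, 0]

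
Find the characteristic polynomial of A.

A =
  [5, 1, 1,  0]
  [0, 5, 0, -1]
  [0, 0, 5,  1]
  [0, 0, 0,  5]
x^4 - 20*x^3 + 150*x^2 - 500*x + 625

Expanding det(x·I − A) (e.g. by cofactor expansion or by noting that A is similar to its Jordan form J, which has the same characteristic polynomial as A) gives
  χ_A(x) = x^4 - 20*x^3 + 150*x^2 - 500*x + 625
which factors as (x - 5)^4. The eigenvalues (with algebraic multiplicities) are λ = 5 with multiplicity 4.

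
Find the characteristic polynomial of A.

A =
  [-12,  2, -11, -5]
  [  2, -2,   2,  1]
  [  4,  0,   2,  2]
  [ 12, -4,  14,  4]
x^4 + 8*x^3 + 24*x^2 + 32*x + 16

Expanding det(x·I − A) (e.g. by cofactor expansion or by noting that A is similar to its Jordan form J, which has the same characteristic polynomial as A) gives
  χ_A(x) = x^4 + 8*x^3 + 24*x^2 + 32*x + 16
which factors as (x + 2)^4. The eigenvalues (with algebraic multiplicities) are λ = -2 with multiplicity 4.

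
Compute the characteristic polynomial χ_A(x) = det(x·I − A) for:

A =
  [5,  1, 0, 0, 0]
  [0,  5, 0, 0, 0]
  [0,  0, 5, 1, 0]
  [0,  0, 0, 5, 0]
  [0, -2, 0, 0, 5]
x^5 - 25*x^4 + 250*x^3 - 1250*x^2 + 3125*x - 3125

Expanding det(x·I − A) (e.g. by cofactor expansion or by noting that A is similar to its Jordan form J, which has the same characteristic polynomial as A) gives
  χ_A(x) = x^5 - 25*x^4 + 250*x^3 - 1250*x^2 + 3125*x - 3125
which factors as (x - 5)^5. The eigenvalues (with algebraic multiplicities) are λ = 5 with multiplicity 5.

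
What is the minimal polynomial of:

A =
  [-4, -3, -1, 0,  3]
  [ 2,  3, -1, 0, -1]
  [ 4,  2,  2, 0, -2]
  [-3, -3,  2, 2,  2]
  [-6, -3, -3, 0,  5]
x^3 - 4*x^2 + 4*x

The characteristic polynomial is χ_A(x) = x*(x - 2)^4, so the eigenvalues are known. The minimal polynomial is
  m_A(x) = Π_λ (x − λ)^{k_λ}
where k_λ is the size of the *largest* Jordan block for λ (equivalently, the smallest k with (A − λI)^k v = 0 for every generalised eigenvector v of λ).

  λ = 0: largest Jordan block has size 1, contributing (x − 0)
  λ = 2: largest Jordan block has size 2, contributing (x − 2)^2

So m_A(x) = x*(x - 2)^2 = x^3 - 4*x^2 + 4*x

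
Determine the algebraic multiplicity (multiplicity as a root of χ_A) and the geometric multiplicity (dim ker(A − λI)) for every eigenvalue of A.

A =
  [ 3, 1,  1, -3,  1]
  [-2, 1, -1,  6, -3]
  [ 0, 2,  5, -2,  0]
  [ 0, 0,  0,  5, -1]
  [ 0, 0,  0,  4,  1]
λ = 3: alg = 5, geom = 2

Step 1 — factor the characteristic polynomial to read off the algebraic multiplicities:
  χ_A(x) = (x - 3)^5

Step 2 — compute geometric multiplicities via the rank-nullity identity g(λ) = n − rank(A − λI):
  rank(A − (3)·I) = 3, so dim ker(A − (3)·I) = n − 3 = 2

Summary:
  λ = 3: algebraic multiplicity = 5, geometric multiplicity = 2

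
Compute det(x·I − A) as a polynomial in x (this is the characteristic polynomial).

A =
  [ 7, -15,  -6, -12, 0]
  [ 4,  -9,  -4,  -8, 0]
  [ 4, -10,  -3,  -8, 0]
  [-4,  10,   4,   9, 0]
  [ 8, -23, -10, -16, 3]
x^5 - 7*x^4 + 18*x^3 - 22*x^2 + 13*x - 3

Expanding det(x·I − A) (e.g. by cofactor expansion or by noting that A is similar to its Jordan form J, which has the same characteristic polynomial as A) gives
  χ_A(x) = x^5 - 7*x^4 + 18*x^3 - 22*x^2 + 13*x - 3
which factors as (x - 3)*(x - 1)^4. The eigenvalues (with algebraic multiplicities) are λ = 1 with multiplicity 4, λ = 3 with multiplicity 1.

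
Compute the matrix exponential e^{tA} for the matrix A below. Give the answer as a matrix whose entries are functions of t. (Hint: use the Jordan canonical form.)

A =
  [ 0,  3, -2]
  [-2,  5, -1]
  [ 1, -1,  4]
e^{tA} =
  [t^2*exp(3*t)/2 - 3*t*exp(3*t) + exp(3*t), -t^2*exp(3*t)/2 + 3*t*exp(3*t), t^2*exp(3*t)/2 - 2*t*exp(3*t)]
  [t^2*exp(3*t)/2 - 2*t*exp(3*t), -t^2*exp(3*t)/2 + 2*t*exp(3*t) + exp(3*t), t^2*exp(3*t)/2 - t*exp(3*t)]
  [t*exp(3*t), -t*exp(3*t), t*exp(3*t) + exp(3*t)]

Strategy: write A = P · J · P⁻¹ where J is a Jordan canonical form, so e^{tA} = P · e^{tJ} · P⁻¹, and e^{tJ} can be computed block-by-block.

A has Jordan form
J =
  [3, 1, 0]
  [0, 3, 1]
  [0, 0, 3]
(up to reordering of blocks).

Per-block formulas:
  For a 3×3 Jordan block J_3(3): exp(t · J_3(3)) = e^(3t)·(I + t·N + (t^2/2)·N^2), where N is the 3×3 nilpotent shift.

After assembling e^{tJ} and conjugating by P, we get:

e^{tA} =
  [t^2*exp(3*t)/2 - 3*t*exp(3*t) + exp(3*t), -t^2*exp(3*t)/2 + 3*t*exp(3*t), t^2*exp(3*t)/2 - 2*t*exp(3*t)]
  [t^2*exp(3*t)/2 - 2*t*exp(3*t), -t^2*exp(3*t)/2 + 2*t*exp(3*t) + exp(3*t), t^2*exp(3*t)/2 - t*exp(3*t)]
  [t*exp(3*t), -t*exp(3*t), t*exp(3*t) + exp(3*t)]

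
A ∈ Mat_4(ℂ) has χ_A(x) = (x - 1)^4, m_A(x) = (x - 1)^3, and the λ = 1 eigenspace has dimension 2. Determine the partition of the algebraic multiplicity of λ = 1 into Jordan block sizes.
Block sizes for λ = 1: [3, 1]

Step 1 — from the characteristic polynomial, algebraic multiplicity of λ = 1 is 4. From dim ker(A − (1)·I) = 2, there are exactly 2 Jordan blocks for λ = 1.
Step 2 — from the minimal polynomial, the factor (x − 1)^3 tells us the largest block for λ = 1 has size 3.
Step 3 — with total size 4, 2 blocks, and largest block 3, the block sizes (in nonincreasing order) are [3, 1].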